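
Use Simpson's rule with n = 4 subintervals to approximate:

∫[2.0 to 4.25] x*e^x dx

f(x) = x*e^x
a = 2.0, b = 4.25, n = 4
h = (b - a)/n = 0.562500

Simpson's rule: (h/3)[f(x₀) + 4f(x₁) + 2f(x₂) + ... + f(xₙ)]

x_0 = 2.0000, f(x_0) = 14.778112, coefficient = 1
x_1 = 2.5625, f(x_1) = 33.231006, coefficient = 4
x_2 = 3.1250, f(x_2) = 71.124672, coefficient = 2
x_3 = 3.6875, f(x_3) = 147.296671, coefficient = 4
x_4 = 4.2500, f(x_4) = 297.948002, coefficient = 1

I ≈ (0.562500/3) × 1177.086165 = 220.703656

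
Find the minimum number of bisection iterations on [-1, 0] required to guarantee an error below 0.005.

We need (b-a)/2^n ≤ 0.005
(0 - (-1))/2^n ≤ 0.005
1/2^n ≤ 0.005
2^n ≥ 200
n ≥ log₂(200) = 7.64
n ≥ 8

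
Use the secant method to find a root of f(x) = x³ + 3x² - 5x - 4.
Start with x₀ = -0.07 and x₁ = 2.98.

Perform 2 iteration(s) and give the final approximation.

f(x) = x³ + 3x² - 5x - 4
x₀ = -0.07, x₁ = 2.98

Secant formula: x_{n+1} = x_n - f(x_n)(x_n - x_{n-1})/(f(x_n) - f(x_{n-1}))

Iteration 1:
  f(-0.070000) = -3.635643
  f(2.980000) = 34.204792
  x_2 = 2.980000 - 34.204792×(2.980000 - (-0.070000))/(34.204792 - (-3.635643))
       = 0.223039
Iteration 2:
  f(2.980000) = 34.204792
  f(0.223039) = -4.954859
  x_3 = 0.223039 - (-4.954859)×(0.223039 - 2.980000)/(-4.954859 - 34.204792)
       = 0.571876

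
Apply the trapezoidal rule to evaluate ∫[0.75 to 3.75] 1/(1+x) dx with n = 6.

f(x) = 1/(1+x)
a = 0.75, b = 3.75, n = 6
h = (b - a)/n = 0.500000

Trapezoidal rule: (h/2)[f(x₀) + 2f(x₁) + 2f(x₂) + ... + f(xₙ)]

x_0 = 0.7500, f(x_0) = 0.571429, coefficient = 1
x_1 = 1.2500, f(x_1) = 0.444444, coefficient = 2
x_2 = 1.7500, f(x_2) = 0.363636, coefficient = 2
x_3 = 2.2500, f(x_3) = 0.307692, coefficient = 2
x_4 = 2.7500, f(x_4) = 0.266667, coefficient = 2
x_5 = 3.2500, f(x_5) = 0.235294, coefficient = 2
x_6 = 3.7500, f(x_6) = 0.210526, coefficient = 1

I ≈ (0.500000/2) × 4.017423 = 1.004356
Exact value: 0.998529
Error: 0.005827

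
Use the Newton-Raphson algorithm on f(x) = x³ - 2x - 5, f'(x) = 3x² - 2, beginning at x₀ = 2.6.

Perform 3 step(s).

f(x) = x³ - 2x - 5
f'(x) = 3x² - 2
x₀ = 2.6

Newton-Raphson formula: x_{n+1} = x_n - f(x_n)/f'(x_n)

Iteration 1:
  f(2.600000) = 7.376000
  f'(2.600000) = 18.280000
  x_1 = 2.600000 - 7.376000/18.280000 = 2.196499
Iteration 2:
  f(2.196499) = 1.204247
  f'(2.196499) = 12.473822
  x_2 = 2.196499 - 1.204247/12.473822 = 2.099957
Iteration 3:
  f(2.099957) = 0.060517
  f'(2.099957) = 11.229458
  x_3 = 2.099957 - 0.060517/11.229458 = 2.094568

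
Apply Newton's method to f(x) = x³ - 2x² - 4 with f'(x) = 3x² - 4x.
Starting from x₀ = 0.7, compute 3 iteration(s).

f(x) = x³ - 2x² - 4
f'(x) = 3x² - 4x
x₀ = 0.7

Newton-Raphson formula: x_{n+1} = x_n - f(x_n)/f'(x_n)

Iteration 1:
  f(0.700000) = -4.637000
  f'(0.700000) = -1.330000
  x_1 = 0.700000 - (-4.637000)/(-1.330000) = -2.786466
Iteration 2:
  f(-2.786466) = -41.164008
  f'(-2.786466) = 34.439046
  x_2 = -2.786466 - (-41.164008)/34.439046 = -1.591195
Iteration 3:
  f(-1.591195) = -13.092548
  f'(-1.591195) = 13.960481
  x_3 = -1.591195 - (-13.092548)/13.960481 = -0.653365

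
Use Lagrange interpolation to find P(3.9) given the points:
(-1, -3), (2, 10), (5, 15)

Lagrange interpolation formula:
P(x) = Σ yᵢ × Lᵢ(x)
where Lᵢ(x) = Π_{j≠i} (x - xⱼ)/(xᵢ - xⱼ)

L_0(3.9) = (3.9 - 2)/(-1 - 2) × (3.9 - 5)/(-1 - 5) = -0.116111
L_1(3.9) = (3.9 - (-1))/(2 - (-1)) × (3.9 - 5)/(2 - 5) = 0.598889
L_2(3.9) = (3.9 - (-1))/(5 - (-1)) × (3.9 - 2)/(5 - 2) = 0.517222

P(3.9) = (-3)×L_0(3.9) + 10×L_1(3.9) + 15×L_2(3.9)
P(3.9) = 14.095556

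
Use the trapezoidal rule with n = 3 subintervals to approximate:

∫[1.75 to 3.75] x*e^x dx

f(x) = x*e^x
a = 1.75, b = 3.75, n = 3
h = (b - a)/n = 0.666667

Trapezoidal rule: (h/2)[f(x₀) + 2f(x₁) + 2f(x₂) + ... + f(xₙ)]

x_0 = 1.7500, f(x_0) = 10.070555, coefficient = 1
x_1 = 2.4167, f(x_1) = 27.087053, coefficient = 2
x_2 = 3.0833, f(x_2) = 67.312409, coefficient = 2
x_3 = 3.7500, f(x_3) = 159.454058, coefficient = 1

I ≈ (0.666667/2) × 358.323534 = 119.441178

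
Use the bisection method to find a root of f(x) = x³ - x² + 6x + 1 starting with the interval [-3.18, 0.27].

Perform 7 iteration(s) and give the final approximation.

f(x) = x³ - x² + 6x + 1
Initial interval: [-3.18, 0.27]

Iteration 1:
  c_1 = (-3.180000 + 0.270000)/2 = -1.455000
  f(c_1) = f(-1.455000) = -12.927296
  f(a) × f(c) ≥ 0, new interval: [-1.455000, 0.270000]
Iteration 2:
  c_2 = (-1.455000 + 0.270000)/2 = -0.592500
  f(c_2) = f(-0.592500) = -3.114057
  f(a) × f(c) ≥ 0, new interval: [-0.592500, 0.270000]
Iteration 3:
  c_3 = (-0.592500 + 0.270000)/2 = -0.161250
  f(c_3) = f(-0.161250) = 0.002306
  f(a) × f(c) < 0, new interval: [-0.592500, -0.161250]
Iteration 4:
  c_4 = (-0.592500 + (-0.161250))/2 = -0.376875
  f(c_4) = f(-0.376875) = -1.456814
  f(a) × f(c) ≥ 0, new interval: [-0.376875, -0.161250]
Iteration 5:
  c_5 = (-0.376875 + (-0.161250))/2 = -0.269062
  f(c_5) = f(-0.269062) = -0.706248
  f(a) × f(c) ≥ 0, new interval: [-0.269062, -0.161250]
Iteration 6:
  c_6 = (-0.269062 + (-0.161250))/2 = -0.215156
  f(c_6) = f(-0.215156) = -0.347190
  f(a) × f(c) ≥ 0, new interval: [-0.215156, -0.161250]
Iteration 7:
  c_7 = (-0.215156 + (-0.161250))/2 = -0.188203
  f(c_7) = f(-0.188203) = -0.171305
  f(a) × f(c) ≥ 0, new interval: [-0.188203, -0.161250]

After 7 iteration(s), the approximation is c_7 = -0.188203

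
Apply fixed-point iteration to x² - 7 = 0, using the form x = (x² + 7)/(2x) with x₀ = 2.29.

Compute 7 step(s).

Equation: x² - 7 = 0
Fixed-point form: x = (x² + 7)/(2x)
x₀ = 2.29

x_1 = g(2.290000) = 2.673384
x_2 = g(2.673384) = 2.645894
x_3 = g(2.645894) = 2.645751
x_4 = g(2.645751) = 2.645751
x_5 = g(2.645751) = 2.645751
x_6 = g(2.645751) = 2.645751
x_7 = g(2.645751) = 2.645751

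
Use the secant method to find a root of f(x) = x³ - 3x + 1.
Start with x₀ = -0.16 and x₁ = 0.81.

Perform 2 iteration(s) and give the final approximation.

f(x) = x³ - 3x + 1
x₀ = -0.16, x₁ = 0.81

Secant formula: x_{n+1} = x_n - f(x_n)(x_n - x_{n-1})/(f(x_n) - f(x_{n-1}))

Iteration 1:
  f(-0.160000) = 1.475904
  f(0.810000) = -0.898559
  x_2 = 0.810000 - (-0.898559)×(0.810000 - (-0.160000))/(-0.898559 - 1.475904)
       = 0.442927
Iteration 2:
  f(0.810000) = -0.898559
  f(0.442927) = -0.241885
  x_3 = 0.442927 - (-0.241885)×(0.442927 - 0.810000)/(-0.241885 - (-0.898559))
       = 0.307716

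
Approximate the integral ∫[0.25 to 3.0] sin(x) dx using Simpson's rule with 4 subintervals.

f(x) = sin(x)
a = 0.25, b = 3.0, n = 4
h = (b - a)/n = 0.687500

Simpson's rule: (h/3)[f(x₀) + 4f(x₁) + 2f(x₂) + ... + f(xₙ)]

x_0 = 0.2500, f(x_0) = 0.247404, coefficient = 1
x_1 = 0.9375, f(x_1) = 0.806081, coefficient = 4
x_2 = 1.6250, f(x_2) = 0.998531, coefficient = 2
x_3 = 2.3125, f(x_3) = 0.737319, coefficient = 4
x_4 = 3.0000, f(x_4) = 0.141120, coefficient = 1

I ≈ (0.687500/3) × 8.559186 = 1.961480
Exact value: 1.958905
Error: 0.002575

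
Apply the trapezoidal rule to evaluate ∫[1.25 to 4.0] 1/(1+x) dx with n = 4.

f(x) = 1/(1+x)
a = 1.25, b = 4.0, n = 4
h = (b - a)/n = 0.687500

Trapezoidal rule: (h/2)[f(x₀) + 2f(x₁) + 2f(x₂) + ... + f(xₙ)]

x_0 = 1.2500, f(x_0) = 0.444444, coefficient = 1
x_1 = 1.9375, f(x_1) = 0.340426, coefficient = 2
x_2 = 2.6250, f(x_2) = 0.275862, coefficient = 2
x_3 = 3.3125, f(x_3) = 0.231884, coefficient = 2
x_4 = 4.0000, f(x_4) = 0.200000, coefficient = 1

I ≈ (0.687500/2) × 2.340788 = 0.804646
Exact value: 0.798508
Error: 0.006138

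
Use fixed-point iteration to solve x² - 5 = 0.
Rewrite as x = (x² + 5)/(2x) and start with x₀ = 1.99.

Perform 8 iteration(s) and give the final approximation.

Equation: x² - 5 = 0
Fixed-point form: x = (x² + 5)/(2x)
x₀ = 1.99

x_1 = g(1.990000) = 2.251281
x_2 = g(2.251281) = 2.236119
x_3 = g(2.236119) = 2.236068
x_4 = g(2.236068) = 2.236068
x_5 = g(2.236068) = 2.236068
x_6 = g(2.236068) = 2.236068
x_7 = g(2.236068) = 2.236068
x_8 = g(2.236068) = 2.236068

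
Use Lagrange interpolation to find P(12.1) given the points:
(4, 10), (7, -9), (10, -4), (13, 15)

Lagrange interpolation formula:
P(x) = Σ yᵢ × Lᵢ(x)
where Lᵢ(x) = Π_{j≠i} (x - xⱼ)/(xᵢ - xⱼ)

L_0(12.1) = (12.1 - 7)/(4 - 7) × (12.1 - 10)/(4 - 10) × (12.1 - 13)/(4 - 13) = 0.059500
L_1(12.1) = (12.1 - 4)/(7 - 4) × (12.1 - 10)/(7 - 10) × (12.1 - 13)/(7 - 13) = -0.283500
L_2(12.1) = (12.1 - 4)/(10 - 4) × (12.1 - 7)/(10 - 7) × (12.1 - 13)/(10 - 13) = 0.688500
L_3(12.1) = (12.1 - 4)/(13 - 4) × (12.1 - 7)/(13 - 7) × (12.1 - 10)/(13 - 10) = 0.535500

P(12.1) = 10×L_0(12.1) + (-9)×L_1(12.1) + (-4)×L_2(12.1) + 15×L_3(12.1)
P(12.1) = 8.425000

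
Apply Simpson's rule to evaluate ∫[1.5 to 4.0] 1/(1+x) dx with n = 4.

f(x) = 1/(1+x)
a = 1.5, b = 4.0, n = 4
h = (b - a)/n = 0.625000

Simpson's rule: (h/3)[f(x₀) + 4f(x₁) + 2f(x₂) + ... + f(xₙ)]

x_0 = 1.5000, f(x_0) = 0.400000, coefficient = 1
x_1 = 2.1250, f(x_1) = 0.320000, coefficient = 4
x_2 = 2.7500, f(x_2) = 0.266667, coefficient = 2
x_3 = 3.3750, f(x_3) = 0.228571, coefficient = 4
x_4 = 4.0000, f(x_4) = 0.200000, coefficient = 1

I ≈ (0.625000/3) × 3.327619 = 0.693254
Exact value: 0.693147
Error: 0.000107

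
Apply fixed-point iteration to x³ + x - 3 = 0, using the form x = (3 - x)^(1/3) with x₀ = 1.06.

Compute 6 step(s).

Equation: x³ + x - 3 = 0
Fixed-point form: x = (3 - x)^(1/3)
x₀ = 1.06

x_1 = g(1.060000) = 1.247194
x_2 = g(1.247194) = 1.205715
x_3 = g(1.205715) = 1.215152
x_4 = g(1.215152) = 1.213018
x_5 = g(1.213018) = 1.213501
x_6 = g(1.213501) = 1.213391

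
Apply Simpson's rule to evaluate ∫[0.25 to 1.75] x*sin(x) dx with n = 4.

f(x) = x*sin(x)
a = 0.25, b = 1.75, n = 4
h = (b - a)/n = 0.375000

Simpson's rule: (h/3)[f(x₀) + 4f(x₁) + 2f(x₂) + ... + f(xₙ)]

x_0 = 0.2500, f(x_0) = 0.061851, coefficient = 1
x_1 = 0.6250, f(x_1) = 0.365686, coefficient = 4
x_2 = 1.0000, f(x_2) = 0.841471, coefficient = 2
x_3 = 1.3750, f(x_3) = 1.348728, coefficient = 4
x_4 = 1.7500, f(x_4) = 1.721975, coefficient = 1

I ≈ (0.375000/3) × 10.324423 = 1.290553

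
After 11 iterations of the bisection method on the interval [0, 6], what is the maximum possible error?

Bisection error bound: |error| ≤ (b-a)/2^n
|error| ≤ (6 - 0)/2^11 = 6/2^11
|error| ≤ 0.0029296875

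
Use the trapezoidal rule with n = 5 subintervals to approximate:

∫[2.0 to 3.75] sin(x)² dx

f(x) = sin(x)²
a = 2.0, b = 3.75, n = 5
h = (b - a)/n = 0.350000

Trapezoidal rule: (h/2)[f(x₀) + 2f(x₁) + 2f(x₂) + ... + f(xₙ)]

x_0 = 2.0000, f(x_0) = 0.826822, coefficient = 1
x_1 = 2.3500, f(x_1) = 0.506194, coefficient = 2
x_2 = 2.7000, f(x_2) = 0.182654, coefficient = 2
x_3 = 3.0500, f(x_3) = 0.008366, coefficient = 2
x_4 = 3.4000, f(x_4) = 0.065301, coefficient = 2
x_5 = 3.7500, f(x_5) = 0.326682, coefficient = 1

I ≈ (0.350000/2) × 2.678534 = 0.468743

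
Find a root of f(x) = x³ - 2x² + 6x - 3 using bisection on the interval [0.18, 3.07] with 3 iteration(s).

f(x) = x³ - 2x² + 6x - 3
Initial interval: [0.18, 3.07]

Iteration 1:
  c_1 = (0.180000 + 3.070000)/2 = 1.625000
  f(c_1) = f(1.625000) = 5.759766
  f(a) × f(c) < 0, new interval: [0.180000, 1.625000]
Iteration 2:
  c_2 = (0.180000 + 1.625000)/2 = 0.902500
  f(c_2) = f(0.902500) = 1.521079
  f(a) × f(c) < 0, new interval: [0.180000, 0.902500]
Iteration 3:
  c_3 = (0.180000 + 0.902500)/2 = 0.541250
  f(c_3) = f(0.541250) = -0.179843
  f(a) × f(c) ≥ 0, new interval: [0.541250, 0.902500]

After 3 iteration(s), the approximation is c_3 = 0.541250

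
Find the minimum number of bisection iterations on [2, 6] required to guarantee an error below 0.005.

We need (b-a)/2^n ≤ 0.005
(6 - 2)/2^n ≤ 0.005
4/2^n ≤ 0.005
2^n ≥ 800
n ≥ log₂(800) = 9.64
n ≥ 10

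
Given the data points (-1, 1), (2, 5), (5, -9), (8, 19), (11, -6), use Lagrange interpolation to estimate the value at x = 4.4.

Lagrange interpolation formula:
P(x) = Σ yᵢ × Lᵢ(x)
where Lᵢ(x) = Π_{j≠i} (x - xⱼ)/(xᵢ - xⱼ)

L_0(4.4) = (4.4 - 2)/(-1 - 2) × (4.4 - 5)/(-1 - 5) × (4.4 - 8)/(-1 - 8) × (4.4 - 11)/(-1 - 11) = -0.017600
L_1(4.4) = (4.4 - (-1))/(2 - (-1)) × (4.4 - 5)/(2 - 5) × (4.4 - 8)/(2 - 8) × (4.4 - 11)/(2 - 11) = 0.158400
L_2(4.4) = (4.4 - (-1))/(5 - (-1)) × (4.4 - 2)/(5 - 2) × (4.4 - 8)/(5 - 8) × (4.4 - 11)/(5 - 11) = 0.950400
L_3(4.4) = (4.4 - (-1))/(8 - (-1)) × (4.4 - 2)/(8 - 2) × (4.4 - 5)/(8 - 5) × (4.4 - 11)/(8 - 11) = -0.105600
L_4(4.4) = (4.4 - (-1))/(11 - (-1)) × (4.4 - 2)/(11 - 2) × (4.4 - 5)/(11 - 5) × (4.4 - 8)/(11 - 8) = 0.014400

P(4.4) = 1×L_0(4.4) + 5×L_1(4.4) + (-9)×L_2(4.4) + 19×L_3(4.4) + (-6)×L_4(4.4)
P(4.4) = -9.872000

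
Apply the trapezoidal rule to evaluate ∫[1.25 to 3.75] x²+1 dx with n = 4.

f(x) = x²+1
a = 1.25, b = 3.75, n = 4
h = (b - a)/n = 0.625000

Trapezoidal rule: (h/2)[f(x₀) + 2f(x₁) + 2f(x₂) + ... + f(xₙ)]

x_0 = 1.2500, f(x_0) = 2.562500, coefficient = 1
x_1 = 1.8750, f(x_1) = 4.515625, coefficient = 2
x_2 = 2.5000, f(x_2) = 7.250000, coefficient = 2
x_3 = 3.1250, f(x_3) = 10.765625, coefficient = 2
x_4 = 3.7500, f(x_4) = 15.062500, coefficient = 1

I ≈ (0.625000/2) × 62.687500 = 19.589844
Exact value: 19.427083
Error: 0.162760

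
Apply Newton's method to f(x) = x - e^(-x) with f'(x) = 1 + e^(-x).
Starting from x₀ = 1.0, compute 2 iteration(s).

f(x) = x - e^(-x)
f'(x) = 1 + e^(-x)
x₀ = 1.0

Newton-Raphson formula: x_{n+1} = x_n - f(x_n)/f'(x_n)

Iteration 1:
  f(1.000000) = 0.632121
  f'(1.000000) = 1.367879
  x_1 = 1.000000 - 0.632121/1.367879 = 0.537883
Iteration 2:
  f(0.537883) = -0.046100
  f'(0.537883) = 1.583983
  x_2 = 0.537883 - (-0.046100)/1.583983 = 0.566987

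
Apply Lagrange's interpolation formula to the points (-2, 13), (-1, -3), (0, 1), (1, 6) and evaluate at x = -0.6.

Lagrange interpolation formula:
P(x) = Σ yᵢ × Lᵢ(x)
where Lᵢ(x) = Π_{j≠i} (x - xⱼ)/(xᵢ - xⱼ)

L_0(-0.6) = (-0.6 - (-1))/(-2 - (-1)) × (-0.6 - 0)/(-2 - 0) × (-0.6 - 1)/(-2 - 1) = -0.064000
L_1(-0.6) = (-0.6 - (-2))/(-1 - (-2)) × (-0.6 - 0)/(-1 - 0) × (-0.6 - 1)/(-1 - 1) = 0.672000
L_2(-0.6) = (-0.6 - (-2))/(0 - (-2)) × (-0.6 - (-1))/(0 - (-1)) × (-0.6 - 1)/(0 - 1) = 0.448000
L_3(-0.6) = (-0.6 - (-2))/(1 - (-2)) × (-0.6 - (-1))/(1 - (-1)) × (-0.6 - 0)/(1 - 0) = -0.056000

P(-0.6) = 13×L_0(-0.6) + (-3)×L_1(-0.6) + 1×L_2(-0.6) + 6×L_3(-0.6)
P(-0.6) = -2.736000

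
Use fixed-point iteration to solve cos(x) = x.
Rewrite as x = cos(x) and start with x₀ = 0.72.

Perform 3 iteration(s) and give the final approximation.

Equation: cos(x) = x
Fixed-point form: x = cos(x)
x₀ = 0.72

x_1 = g(0.720000) = 0.751806
x_2 = g(0.751806) = 0.730457
x_3 = g(0.730457) = 0.744870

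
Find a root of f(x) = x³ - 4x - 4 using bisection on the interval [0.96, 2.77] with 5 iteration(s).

f(x) = x³ - 4x - 4
Initial interval: [0.96, 2.77]

Iteration 1:
  c_1 = (0.960000 + 2.770000)/2 = 1.865000
  f(c_1) = f(1.865000) = -4.973110
  f(a) × f(c) ≥ 0, new interval: [1.865000, 2.770000]
Iteration 2:
  c_2 = (1.865000 + 2.770000)/2 = 2.317500
  f(c_2) = f(2.317500) = -0.823157
  f(a) × f(c) ≥ 0, new interval: [2.317500, 2.770000]
Iteration 3:
  c_3 = (2.317500 + 2.770000)/2 = 2.543750
  f(c_3) = f(2.543750) = 2.284752
  f(a) × f(c) < 0, new interval: [2.317500, 2.543750]
Iteration 4:
  c_4 = (2.317500 + 2.543750)/2 = 2.430625
  f(c_4) = f(2.430625) = 0.637482
  f(a) × f(c) < 0, new interval: [2.317500, 2.430625]
Iteration 5:
  c_5 = (2.317500 + 2.430625)/2 = 2.374062
  f(c_5) = f(2.374062) = -0.115624
  f(a) × f(c) ≥ 0, new interval: [2.374062, 2.430625]

After 5 iteration(s), the approximation is c_5 = 2.374062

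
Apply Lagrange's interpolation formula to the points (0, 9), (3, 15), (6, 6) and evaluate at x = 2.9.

Lagrange interpolation formula:
P(x) = Σ yᵢ × Lᵢ(x)
where Lᵢ(x) = Π_{j≠i} (x - xⱼ)/(xᵢ - xⱼ)

L_0(2.9) = (2.9 - 3)/(0 - 3) × (2.9 - 6)/(0 - 6) = 0.017222
L_1(2.9) = (2.9 - 0)/(3 - 0) × (2.9 - 6)/(3 - 6) = 0.998889
L_2(2.9) = (2.9 - 0)/(6 - 0) × (2.9 - 3)/(6 - 3) = -0.016111

P(2.9) = 9×L_0(2.9) + 15×L_1(2.9) + 6×L_2(2.9)
P(2.9) = 15.041667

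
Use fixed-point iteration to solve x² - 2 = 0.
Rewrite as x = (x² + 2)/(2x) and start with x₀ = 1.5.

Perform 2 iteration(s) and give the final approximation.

Equation: x² - 2 = 0
Fixed-point form: x = (x² + 2)/(2x)
x₀ = 1.5

x_1 = g(1.500000) = 1.416667
x_2 = g(1.416667) = 1.414216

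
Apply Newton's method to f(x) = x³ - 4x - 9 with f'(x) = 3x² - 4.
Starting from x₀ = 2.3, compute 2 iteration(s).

f(x) = x³ - 4x - 9
f'(x) = 3x² - 4
x₀ = 2.3

Newton-Raphson formula: x_{n+1} = x_n - f(x_n)/f'(x_n)

Iteration 1:
  f(2.300000) = -6.033000
  f'(2.300000) = 11.870000
  x_1 = 2.300000 - (-6.033000)/11.870000 = 2.808256
Iteration 2:
  f(2.808256) = 1.913732
  f'(2.808256) = 19.658907
  x_2 = 2.808256 - 1.913732/19.658907 = 2.710909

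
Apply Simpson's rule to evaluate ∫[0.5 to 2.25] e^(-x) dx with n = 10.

f(x) = e^(-x)
a = 0.5, b = 2.25, n = 10
h = (b - a)/n = 0.175000

Simpson's rule: (h/3)[f(x₀) + 4f(x₁) + 2f(x₂) + ... + f(xₙ)]

x_0 = 0.5000, f(x_0) = 0.606531, coefficient = 1
x_1 = 0.6750, f(x_1) = 0.509156, coefficient = 4
x_2 = 0.8500, f(x_2) = 0.427415, coefficient = 2
x_3 = 1.0250, f(x_3) = 0.358796, coefficient = 4
x_4 = 1.2000, f(x_4) = 0.301194, coefficient = 2
x_5 = 1.3750, f(x_5) = 0.252840, coefficient = 4
x_6 = 1.5500, f(x_6) = 0.212248, coefficient = 2
x_7 = 1.7250, f(x_7) = 0.178173, coefficient = 4
x_8 = 1.9000, f(x_8) = 0.149569, coefficient = 2
x_9 = 2.0750, f(x_9) = 0.125556, coefficient = 4
x_10 = 2.2500, f(x_10) = 0.105399, coefficient = 1

I ≈ (0.175000/3) × 8.590869 = 0.501134
Exact value: 0.501131
Error: 0.000003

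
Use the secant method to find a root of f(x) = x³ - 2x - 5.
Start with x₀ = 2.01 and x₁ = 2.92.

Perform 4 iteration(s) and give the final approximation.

f(x) = x³ - 2x - 5
x₀ = 2.01, x₁ = 2.92

Secant formula: x_{n+1} = x_n - f(x_n)(x_n - x_{n-1})/(f(x_n) - f(x_{n-1}))

Iteration 1:
  f(2.010000) = -0.899399
  f(2.920000) = 14.057088
  x_2 = 2.920000 - 14.057088×(2.920000 - 2.010000)/(14.057088 - (-0.899399))
       = 2.064722
Iteration 2:
  f(2.920000) = 14.057088
  f(2.064722) = -0.327372
  x_3 = 2.064722 - (-0.327372)×(2.064722 - 2.920000)/(-0.327372 - 14.057088)
       = 2.084187
Iteration 3:
  f(2.064722) = -0.327372
  f(2.084187) = -0.115005
  x_4 = 2.084187 - (-0.115005)×(2.084187 - 2.064722)/(-0.115005 - (-0.327372))
       = 2.094728
Iteration 4:
  f(2.084187) = -0.115005
  f(2.094728) = 0.001975
  x_5 = 2.094728 - 0.001975×(2.094728 - 2.084187)/(0.001975 - (-0.115005))
       = 2.094550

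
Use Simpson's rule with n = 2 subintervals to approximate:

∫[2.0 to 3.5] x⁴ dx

f(x) = x⁴
a = 2.0, b = 3.5, n = 2
h = (b - a)/n = 0.750000

Simpson's rule: (h/3)[f(x₀) + 4f(x₁) + 2f(x₂) + ... + f(xₙ)]

x_0 = 2.0000, f(x_0) = 16.000000, coefficient = 1
x_1 = 2.7500, f(x_1) = 57.191406, coefficient = 4
x_2 = 3.5000, f(x_2) = 150.062500, coefficient = 1

I ≈ (0.750000/3) × 394.828125 = 98.707031
Exact value: 98.643750
Error: 0.063281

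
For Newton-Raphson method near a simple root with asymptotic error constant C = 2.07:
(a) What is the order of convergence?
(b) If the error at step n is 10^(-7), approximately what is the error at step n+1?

(a) Newton-Raphson has quadratic (order 2) convergence near simple roots.
    This means |e_{n+1}| ≈ C|e_n|².

(b) With |e_n| = 10^(-7) and C = 2.07:
    |e_{n+1}| ≈ 2.07 × (10^(-7))² = 2.07 × 10^(-14)

(a) 2 (quadratic); (b) |e_{n+1}| ≈ 2.070e-14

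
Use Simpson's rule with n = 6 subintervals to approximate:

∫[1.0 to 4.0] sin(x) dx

f(x) = sin(x)
a = 1.0, b = 4.0, n = 6
h = (b - a)/n = 0.500000

Simpson's rule: (h/3)[f(x₀) + 4f(x₁) + 2f(x₂) + ... + f(xₙ)]

x_0 = 1.0000, f(x_0) = 0.841471, coefficient = 1
x_1 = 1.5000, f(x_1) = 0.997495, coefficient = 4
x_2 = 2.0000, f(x_2) = 0.909297, coefficient = 2
x_3 = 2.5000, f(x_3) = 0.598472, coefficient = 4
x_4 = 3.0000, f(x_4) = 0.141120, coefficient = 2
x_5 = 3.5000, f(x_5) = -0.350783, coefficient = 4
x_6 = 4.0000, f(x_6) = -0.756802, coefficient = 1

I ≈ (0.500000/3) × 7.166239 = 1.194373
Exact value: 1.193946
Error: 0.000427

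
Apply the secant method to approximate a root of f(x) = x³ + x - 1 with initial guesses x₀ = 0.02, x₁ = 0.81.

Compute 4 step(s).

f(x) = x³ + x - 1
x₀ = 0.02, x₁ = 0.81

Secant formula: x_{n+1} = x_n - f(x_n)(x_n - x_{n-1})/(f(x_n) - f(x_{n-1}))

Iteration 1:
  f(0.020000) = -0.979992
  f(0.810000) = 0.341441
  x_2 = 0.810000 - 0.341441×(0.810000 - 0.020000)/(0.341441 - (-0.979992))
       = 0.605874
Iteration 2:
  f(0.810000) = 0.341441
  f(0.605874) = -0.171719
  x_3 = 0.605874 - (-0.171719)×(0.605874 - 0.810000)/(-0.171719 - 0.341441)
       = 0.674181
Iteration 3:
  f(0.605874) = -0.171719
  f(0.674181) = -0.019390
  x_4 = 0.674181 - (-0.019390)×(0.674181 - 0.605874)/(-0.019390 - (-0.171719))
       = 0.682876
Iteration 4:
  f(0.674181) = -0.019390
  f(0.682876) = 0.001314
  x_5 = 0.682876 - 0.001314×(0.682876 - 0.674181)/(0.001314 - (-0.019390))
       = 0.682324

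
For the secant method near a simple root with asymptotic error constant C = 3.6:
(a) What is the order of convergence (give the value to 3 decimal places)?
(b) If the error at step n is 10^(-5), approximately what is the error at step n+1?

(a) Secant method has superlinear convergence with order φ = (1+√5)/2 ≈ 1.618.
    This means |e_{n+1}| ≈ C|e_n|^1.618.

(b) With |e_n| = 10^(-5) and C = 3.6:
    |e_{n+1}| ≈ 3.6 × (10^(-5))^1.618 = 3.6 × 10^(-8.09)

(a) ≈ 1.618 (golden ratio); (b) |e_{n+1}| ≈ 2.925e-08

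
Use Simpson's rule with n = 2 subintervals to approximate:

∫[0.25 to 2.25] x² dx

f(x) = x²
a = 0.25, b = 2.25, n = 2
h = (b - a)/n = 1.000000

Simpson's rule: (h/3)[f(x₀) + 4f(x₁) + 2f(x₂) + ... + f(xₙ)]

x_0 = 0.2500, f(x_0) = 0.062500, coefficient = 1
x_1 = 1.2500, f(x_1) = 1.562500, coefficient = 4
x_2 = 2.2500, f(x_2) = 5.062500, coefficient = 1

I ≈ (1.000000/3) × 11.375000 = 3.791667
Exact value: 3.791667
Error: 0.000000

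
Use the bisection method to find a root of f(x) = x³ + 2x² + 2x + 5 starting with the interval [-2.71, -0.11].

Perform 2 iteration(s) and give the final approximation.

f(x) = x³ + 2x² + 2x + 5
Initial interval: [-2.71, -0.11]

Iteration 1:
  c_1 = (-2.710000 + (-0.110000))/2 = -1.410000
  f(c_1) = f(-1.410000) = 3.352979
  f(a) × f(c) < 0, new interval: [-2.710000, -1.410000]
Iteration 2:
  c_2 = (-2.710000 + (-1.410000))/2 = -2.060000
  f(c_2) = f(-2.060000) = 0.625384
  f(a) × f(c) < 0, new interval: [-2.710000, -2.060000]

After 2 iteration(s), the approximation is c_2 = -2.060000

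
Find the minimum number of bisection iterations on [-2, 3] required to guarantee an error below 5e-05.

We need (b-a)/2^n ≤ 5e-05
(3 - (-2))/2^n ≤ 5e-05
5/2^n ≤ 5e-05
2^n ≥ 100000
n ≥ log₂(100000) = 16.61
n ≥ 17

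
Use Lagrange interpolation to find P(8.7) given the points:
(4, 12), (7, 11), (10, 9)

Lagrange interpolation formula:
P(x) = Σ yᵢ × Lᵢ(x)
where Lᵢ(x) = Π_{j≠i} (x - xⱼ)/(xᵢ - xⱼ)

L_0(8.7) = (8.7 - 7)/(4 - 7) × (8.7 - 10)/(4 - 10) = -0.122778
L_1(8.7) = (8.7 - 4)/(7 - 4) × (8.7 - 10)/(7 - 10) = 0.678889
L_2(8.7) = (8.7 - 4)/(10 - 4) × (8.7 - 7)/(10 - 7) = 0.443889

P(8.7) = 12×L_0(8.7) + 11×L_1(8.7) + 9×L_2(8.7)
P(8.7) = 9.989444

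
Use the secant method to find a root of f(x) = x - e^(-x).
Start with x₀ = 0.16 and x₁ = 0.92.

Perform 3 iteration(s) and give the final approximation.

f(x) = x - e^(-x)
x₀ = 0.16, x₁ = 0.92

Secant formula: x_{n+1} = x_n - f(x_n)(x_n - x_{n-1})/(f(x_n) - f(x_{n-1}))

Iteration 1:
  f(0.160000) = -0.692144
  f(0.920000) = 0.521481
  x_2 = 0.920000 - 0.521481×(0.920000 - 0.160000)/(0.521481 - (-0.692144))
       = 0.593437
Iteration 2:
  f(0.920000) = 0.521481
  f(0.593437) = 0.041011
  x_3 = 0.593437 - 0.041011×(0.593437 - 0.920000)/(0.041011 - 0.521481)
       = 0.565562
Iteration 3:
  f(0.593437) = 0.041011
  f(0.565562) = -0.002478
  x_4 = 0.565562 - (-0.002478)×(0.565562 - 0.593437)/(-0.002478 - 0.041011)
       = 0.567151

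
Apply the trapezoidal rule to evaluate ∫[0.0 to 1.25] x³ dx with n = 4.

f(x) = x³
a = 0.0, b = 1.25, n = 4
h = (b - a)/n = 0.312500

Trapezoidal rule: (h/2)[f(x₀) + 2f(x₁) + 2f(x₂) + ... + f(xₙ)]

x_0 = 0.0000, f(x_0) = 0.000000, coefficient = 1
x_1 = 0.3125, f(x_1) = 0.030518, coefficient = 2
x_2 = 0.6250, f(x_2) = 0.244141, coefficient = 2
x_3 = 0.9375, f(x_3) = 0.823975, coefficient = 2
x_4 = 1.2500, f(x_4) = 1.953125, coefficient = 1

I ≈ (0.312500/2) × 4.150391 = 0.648499
Exact value: 0.610352
Error: 0.038147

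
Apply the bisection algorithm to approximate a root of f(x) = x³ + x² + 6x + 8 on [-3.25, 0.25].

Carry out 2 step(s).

f(x) = x³ + x² + 6x + 8
Initial interval: [-3.25, 0.25]

Iteration 1:
  c_1 = (-3.250000 + 0.250000)/2 = -1.500000
  f(c_1) = f(-1.500000) = -2.125000
  f(a) × f(c) ≥ 0, new interval: [-1.500000, 0.250000]
Iteration 2:
  c_2 = (-1.500000 + 0.250000)/2 = -0.625000
  f(c_2) = f(-0.625000) = 4.396484
  f(a) × f(c) < 0, new interval: [-1.500000, -0.625000]

After 2 iteration(s), the approximation is c_2 = -0.625000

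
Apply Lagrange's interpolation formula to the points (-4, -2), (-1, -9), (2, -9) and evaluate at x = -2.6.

Lagrange interpolation formula:
P(x) = Σ yᵢ × Lᵢ(x)
where Lᵢ(x) = Π_{j≠i} (x - xⱼ)/(xᵢ - xⱼ)

L_0(-2.6) = (-2.6 - (-1))/(-4 - (-1)) × (-2.6 - 2)/(-4 - 2) = 0.408889
L_1(-2.6) = (-2.6 - (-4))/(-1 - (-4)) × (-2.6 - 2)/(-1 - 2) = 0.715556
L_2(-2.6) = (-2.6 - (-4))/(2 - (-4)) × (-2.6 - (-1))/(2 - (-1)) = -0.124444

P(-2.6) = (-2)×L_0(-2.6) + (-9)×L_1(-2.6) + (-9)×L_2(-2.6)
P(-2.6) = -6.137778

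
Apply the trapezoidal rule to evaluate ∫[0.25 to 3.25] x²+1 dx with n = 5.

f(x) = x²+1
a = 0.25, b = 3.25, n = 5
h = (b - a)/n = 0.600000

Trapezoidal rule: (h/2)[f(x₀) + 2f(x₁) + 2f(x₂) + ... + f(xₙ)]

x_0 = 0.2500, f(x_0) = 1.062500, coefficient = 1
x_1 = 0.8500, f(x_1) = 1.722500, coefficient = 2
x_2 = 1.4500, f(x_2) = 3.102500, coefficient = 2
x_3 = 2.0500, f(x_3) = 5.202500, coefficient = 2
x_4 = 2.6500, f(x_4) = 8.022500, coefficient = 2
x_5 = 3.2500, f(x_5) = 11.562500, coefficient = 1

I ≈ (0.600000/2) × 48.725000 = 14.617500
Exact value: 14.437500
Error: 0.180000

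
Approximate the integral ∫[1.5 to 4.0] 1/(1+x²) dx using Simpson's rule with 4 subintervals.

f(x) = 1/(1+x²)
a = 1.5, b = 4.0, n = 4
h = (b - a)/n = 0.625000

Simpson's rule: (h/3)[f(x₀) + 4f(x₁) + 2f(x₂) + ... + f(xₙ)]

x_0 = 1.5000, f(x_0) = 0.307692, coefficient = 1
x_1 = 2.1250, f(x_1) = 0.181303, coefficient = 4
x_2 = 2.7500, f(x_2) = 0.116788, coefficient = 2
x_3 = 3.3750, f(x_3) = 0.080706, coefficient = 4
x_4 = 4.0000, f(x_4) = 0.058824, coefficient = 1

I ≈ (0.625000/3) × 1.648130 = 0.343360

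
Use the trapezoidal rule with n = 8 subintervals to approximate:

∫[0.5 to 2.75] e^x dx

f(x) = e^x
a = 0.5, b = 2.75, n = 8
h = (b - a)/n = 0.281250

Trapezoidal rule: (h/2)[f(x₀) + 2f(x₁) + 2f(x₂) + ... + f(xₙ)]

x_0 = 0.5000, f(x_0) = 1.648721, coefficient = 1
x_1 = 0.7812, f(x_1) = 2.184201, coefficient = 2
x_2 = 1.0625, f(x_2) = 2.893596, coefficient = 2
x_3 = 1.3438, f(x_3) = 3.833392, coefficient = 2
x_4 = 1.6250, f(x_4) = 5.078419, coefficient = 2
x_5 = 1.9062, f(x_5) = 6.727812, coefficient = 2
x_6 = 2.1875, f(x_6) = 8.912903, coefficient = 2
x_7 = 2.4688, f(x_7) = 11.807678, coefficient = 2
x_8 = 2.7500, f(x_8) = 15.642632, coefficient = 1

I ≈ (0.281250/2) × 100.167355 = 14.086034
Exact value: 13.993911
Error: 0.092124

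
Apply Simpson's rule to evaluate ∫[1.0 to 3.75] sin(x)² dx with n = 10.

f(x) = sin(x)²
a = 1.0, b = 3.75, n = 10
h = (b - a)/n = 0.275000

Simpson's rule: (h/3)[f(x₀) + 4f(x₁) + 2f(x₂) + ... + f(xₙ)]

x_0 = 1.0000, f(x_0) = 0.708073, coefficient = 1
x_1 = 1.2750, f(x_1) = 0.915027, coefficient = 4
x_2 = 1.5500, f(x_2) = 0.999568, coefficient = 2
x_3 = 1.8250, f(x_3) = 0.936760, coefficient = 4
x_4 = 2.1000, f(x_4) = 0.745130, coefficient = 2
x_5 = 2.3750, f(x_5) = 0.481199, coefficient = 4
x_6 = 2.6500, f(x_6) = 0.222813, coefficient = 2
x_7 = 2.9250, f(x_7) = 0.046183, coefficient = 4
x_8 = 3.2000, f(x_8) = 0.003408, coefficient = 2
x_9 = 3.4750, f(x_9) = 0.107102, coefficient = 4
x_10 = 3.7500, f(x_10) = 0.326682, coefficient = 1

I ≈ (0.275000/3) × 14.921679 = 1.367821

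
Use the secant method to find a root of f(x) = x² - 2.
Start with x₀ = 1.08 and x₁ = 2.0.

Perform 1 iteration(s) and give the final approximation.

f(x) = x² - 2
x₀ = 1.08, x₁ = 2.0

Secant formula: x_{n+1} = x_n - f(x_n)(x_n - x_{n-1})/(f(x_n) - f(x_{n-1}))

Iteration 1:
  f(1.080000) = -0.833600
  f(2.000000) = 2.000000
  x_2 = 2.000000 - 2.000000×(2.000000 - 1.080000)/(2.000000 - (-0.833600))
       = 1.350649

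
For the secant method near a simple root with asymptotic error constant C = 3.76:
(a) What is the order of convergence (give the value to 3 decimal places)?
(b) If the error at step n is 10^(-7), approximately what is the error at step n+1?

(a) Secant method has superlinear convergence with order φ = (1+√5)/2 ≈ 1.618.
    This means |e_{n+1}| ≈ C|e_n|^1.618.

(b) With |e_n| = 10^(-7) and C = 3.76:
    |e_{n+1}| ≈ 3.76 × (10^(-7))^1.618 = 3.76 × 10^(-11.33)

(a) ≈ 1.618 (golden ratio); (b) |e_{n+1}| ≈ 1.774e-11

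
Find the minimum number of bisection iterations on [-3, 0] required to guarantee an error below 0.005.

We need (b-a)/2^n ≤ 0.005
(0 - (-3))/2^n ≤ 0.005
3/2^n ≤ 0.005
2^n ≥ 600
n ≥ log₂(600) = 9.23
n ≥ 10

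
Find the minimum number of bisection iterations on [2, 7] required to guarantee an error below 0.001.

We need (b-a)/2^n ≤ 0.001
(7 - 2)/2^n ≤ 0.001
5/2^n ≤ 0.001
2^n ≥ 5000
n ≥ log₂(5000) = 12.29
n ≥ 13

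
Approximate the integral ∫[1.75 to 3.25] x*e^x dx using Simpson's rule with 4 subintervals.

f(x) = x*e^x
a = 1.75, b = 3.25, n = 4
h = (b - a)/n = 0.375000

Simpson's rule: (h/3)[f(x₀) + 4f(x₁) + 2f(x₂) + ... + f(xₙ)]

x_0 = 1.7500, f(x_0) = 10.070555, coefficient = 1
x_1 = 2.1250, f(x_1) = 17.792407, coefficient = 4
x_2 = 2.5000, f(x_2) = 30.456235, coefficient = 2
x_3 = 2.8750, f(x_3) = 50.960594, coefficient = 4
x_4 = 3.2500, f(x_4) = 83.818605, coefficient = 1

I ≈ (0.375000/3) × 429.813635 = 53.726704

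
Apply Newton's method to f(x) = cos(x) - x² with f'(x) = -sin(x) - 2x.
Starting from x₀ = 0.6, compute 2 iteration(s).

f(x) = cos(x) - x²
f'(x) = -sin(x) - 2x
x₀ = 0.6

Newton-Raphson formula: x_{n+1} = x_n - f(x_n)/f'(x_n)

Iteration 1:
  f(0.600000) = 0.465336
  f'(0.600000) = -1.764642
  x_1 = 0.600000 - 0.465336/(-1.764642) = 0.863700
Iteration 2:
  f(0.863700) = -0.096348
  f'(0.863700) = -2.487650
  x_2 = 0.863700 - (-0.096348)/(-2.487650) = 0.824969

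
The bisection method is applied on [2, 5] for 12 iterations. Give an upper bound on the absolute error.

Bisection error bound: |error| ≤ (b-a)/2^n
|error| ≤ (5 - 2)/2^12 = 3/2^12
|error| ≤ 0.0007324219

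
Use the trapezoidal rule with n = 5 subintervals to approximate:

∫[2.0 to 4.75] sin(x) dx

f(x) = sin(x)
a = 2.0, b = 4.75, n = 5
h = (b - a)/n = 0.550000

Trapezoidal rule: (h/2)[f(x₀) + 2f(x₁) + 2f(x₂) + ... + f(xₙ)]

x_0 = 2.0000, f(x_0) = 0.909297, coefficient = 1
x_1 = 2.5500, f(x_1) = 0.557684, coefficient = 2
x_2 = 3.1000, f(x_2) = 0.041581, coefficient = 2
x_3 = 3.6500, f(x_3) = -0.486787, coefficient = 2
x_4 = 4.2000, f(x_4) = -0.871576, coefficient = 2
x_5 = 4.7500, f(x_5) = -0.999293, coefficient = 1

I ≈ (0.550000/2) × -1.608191 = -0.442253
Exact value: -0.453749
Error: 0.011496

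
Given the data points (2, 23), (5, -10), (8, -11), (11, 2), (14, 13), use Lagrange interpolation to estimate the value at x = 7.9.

Lagrange interpolation formula:
P(x) = Σ yᵢ × Lᵢ(x)
where Lᵢ(x) = Π_{j≠i} (x - xⱼ)/(xᵢ - xⱼ)

L_0(7.9) = (7.9 - 5)/(2 - 5) × (7.9 - 8)/(2 - 8) × (7.9 - 11)/(2 - 11) × (7.9 - 14)/(2 - 14) = -0.002821
L_1(7.9) = (7.9 - 2)/(5 - 2) × (7.9 - 8)/(5 - 8) × (7.9 - 11)/(5 - 11) × (7.9 - 14)/(5 - 14) = 0.022957
L_2(7.9) = (7.9 - 2)/(8 - 2) × (7.9 - 5)/(8 - 5) × (7.9 - 11)/(8 - 11) × (7.9 - 14)/(8 - 14) = 0.998611
L_3(7.9) = (7.9 - 2)/(11 - 2) × (7.9 - 5)/(11 - 5) × (7.9 - 8)/(11 - 8) × (7.9 - 14)/(11 - 14) = -0.021476
L_4(7.9) = (7.9 - 2)/(14 - 2) × (7.9 - 5)/(14 - 5) × (7.9 - 8)/(14 - 8) × (7.9 - 11)/(14 - 11) = 0.002728

P(7.9) = 23×L_0(7.9) + (-10)×L_1(7.9) + (-11)×L_2(7.9) + 2×L_3(7.9) + 13×L_4(7.9)
P(7.9) = -11.286654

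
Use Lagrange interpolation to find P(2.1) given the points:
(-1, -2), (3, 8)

Lagrange interpolation formula:
P(x) = Σ yᵢ × Lᵢ(x)
where Lᵢ(x) = Π_{j≠i} (x - xⱼ)/(xᵢ - xⱼ)

L_0(2.1) = (2.1 - 3)/(-1 - 3) = 0.225000
L_1(2.1) = (2.1 - (-1))/(3 - (-1)) = 0.775000

P(2.1) = (-2)×L_0(2.1) + 8×L_1(2.1)
P(2.1) = 5.750000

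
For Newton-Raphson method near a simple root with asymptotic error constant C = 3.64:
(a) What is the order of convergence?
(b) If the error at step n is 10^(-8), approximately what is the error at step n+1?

(a) Newton-Raphson has quadratic (order 2) convergence near simple roots.
    This means |e_{n+1}| ≈ C|e_n|².

(b) With |e_n| = 10^(-8) and C = 3.64:
    |e_{n+1}| ≈ 3.64 × (10^(-8))² = 3.64 × 10^(-16)

(a) 2 (quadratic); (b) |e_{n+1}| ≈ 3.640e-16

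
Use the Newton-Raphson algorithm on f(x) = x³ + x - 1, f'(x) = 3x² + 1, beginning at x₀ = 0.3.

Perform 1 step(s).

f(x) = x³ + x - 1
f'(x) = 3x² + 1
x₀ = 0.3

Newton-Raphson formula: x_{n+1} = x_n - f(x_n)/f'(x_n)

Iteration 1:
  f(0.300000) = -0.673000
  f'(0.300000) = 1.270000
  x_1 = 0.300000 - (-0.673000)/1.270000 = 0.829921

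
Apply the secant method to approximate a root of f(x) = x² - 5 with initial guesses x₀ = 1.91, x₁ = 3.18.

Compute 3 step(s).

f(x) = x² - 5
x₀ = 1.91, x₁ = 3.18

Secant formula: x_{n+1} = x_n - f(x_n)(x_n - x_{n-1})/(f(x_n) - f(x_{n-1}))

Iteration 1:
  f(1.910000) = -1.351900
  f(3.180000) = 5.112400
  x_2 = 3.180000 - 5.112400×(3.180000 - 1.910000)/(5.112400 - (-1.351900))
       = 2.175599
Iteration 2:
  f(3.180000) = 5.112400
  f(2.175599) = -0.266768
  x_3 = 2.175599 - (-0.266768)×(2.175599 - 3.180000)/(-0.266768 - 5.112400)
       = 2.225410
Iteration 3:
  f(2.175599) = -0.266768
  f(2.225410) = -0.047549
  x_4 = 2.225410 - (-0.047549)×(2.225410 - 2.175599)/(-0.047549 - (-0.266768))
       = 2.236214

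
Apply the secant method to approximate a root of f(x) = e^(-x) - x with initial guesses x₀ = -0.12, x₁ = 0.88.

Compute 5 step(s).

f(x) = e^(-x) - x
x₀ = -0.12, x₁ = 0.88

Secant formula: x_{n+1} = x_n - f(x_n)(x_n - x_{n-1})/(f(x_n) - f(x_{n-1}))

Iteration 1:
  f(-0.120000) = 1.247497
  f(0.880000) = -0.465217
  x_2 = 0.880000 - (-0.465217)×(0.880000 - (-0.120000))/(-0.465217 - 1.247497)
       = 0.608374
Iteration 2:
  f(0.880000) = -0.465217
  f(0.608374) = -0.064139
  x_3 = 0.608374 - (-0.064139)×(0.608374 - 0.880000)/(-0.064139 - (-0.465217))
       = 0.564937
Iteration 3:
  f(0.608374) = -0.064139
  f(0.564937) = 0.003460
  x_4 = 0.564937 - 0.003460×(0.564937 - 0.608374)/(0.003460 - (-0.064139))
       = 0.567160
Iteration 4:
  f(0.564937) = 0.003460
  f(0.567160) = -0.000026
  x_5 = 0.567160 - (-0.000026)×(0.567160 - 0.564937)/(-0.000026 - 0.003460)
       = 0.567143
Iteration 5:
  f(0.567160) = -0.000026
  f(0.567143) = 0.000000
  x_6 = 0.567143 - 0.000000×(0.567143 - 0.567160)/(0.000000 - (-0.000026))
       = 0.567143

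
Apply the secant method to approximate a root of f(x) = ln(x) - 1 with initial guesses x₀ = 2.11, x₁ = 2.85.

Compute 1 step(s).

f(x) = ln(x) - 1
x₀ = 2.11, x₁ = 2.85

Secant formula: x_{n+1} = x_n - f(x_n)(x_n - x_{n-1})/(f(x_n) - f(x_{n-1}))

Iteration 1:
  f(2.110000) = -0.253312
  f(2.850000) = 0.047319
  x_2 = 2.850000 - 0.047319×(2.850000 - 2.110000)/(0.047319 - (-0.253312))
       = 2.733525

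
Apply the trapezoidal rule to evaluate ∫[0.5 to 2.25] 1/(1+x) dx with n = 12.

f(x) = 1/(1+x)
a = 0.5, b = 2.25, n = 12
h = (b - a)/n = 0.145833

Trapezoidal rule: (h/2)[f(x₀) + 2f(x₁) + 2f(x₂) + ... + f(xₙ)]

x_0 = 0.5000, f(x_0) = 0.666667, coefficient = 1
x_1 = 0.6458, f(x_1) = 0.607595, coefficient = 2
x_2 = 0.7917, f(x_2) = 0.558140, coefficient = 2
x_3 = 0.9375, f(x_3) = 0.516129, coefficient = 2
x_4 = 1.0833, f(x_4) = 0.480000, coefficient = 2
x_5 = 1.2292, f(x_5) = 0.448598, coefficient = 2
x_6 = 1.3750, f(x_6) = 0.421053, coefficient = 2
x_7 = 1.5208, f(x_7) = 0.396694, coefficient = 2
x_8 = 1.6667, f(x_8) = 0.375000, coefficient = 2
x_9 = 1.8125, f(x_9) = 0.355556, coefficient = 2
x_10 = 1.9583, f(x_10) = 0.338028, coefficient = 2
x_11 = 2.1042, f(x_11) = 0.322148, coefficient = 2
x_12 = 2.2500, f(x_12) = 0.307692, coefficient = 1

I ≈ (0.145833/2) × 10.612239 = 0.773809
Exact value: 0.773190
Error: 0.000619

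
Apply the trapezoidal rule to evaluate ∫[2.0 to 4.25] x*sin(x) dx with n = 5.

f(x) = x*sin(x)
a = 2.0, b = 4.25, n = 5
h = (b - a)/n = 0.450000

Trapezoidal rule: (h/2)[f(x₀) + 2f(x₁) + 2f(x₂) + ... + f(xₙ)]

x_0 = 2.0000, f(x_0) = 1.818595, coefficient = 1
x_1 = 2.4500, f(x_1) = 1.562524, coefficient = 2
x_2 = 2.9000, f(x_2) = 0.693823, coefficient = 2
x_3 = 3.3500, f(x_3) = -0.693122, coefficient = 2
x_4 = 3.8000, f(x_4) = -2.325060, coefficient = 2
x_5 = 4.2500, f(x_5) = -3.803705, coefficient = 1

I ≈ (0.450000/2) × -3.508780 = -0.789475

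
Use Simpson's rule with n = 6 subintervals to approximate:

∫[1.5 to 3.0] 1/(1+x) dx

f(x) = 1/(1+x)
a = 1.5, b = 3.0, n = 6
h = (b - a)/n = 0.250000

Simpson's rule: (h/3)[f(x₀) + 4f(x₁) + 2f(x₂) + ... + f(xₙ)]

x_0 = 1.5000, f(x_0) = 0.400000, coefficient = 1
x_1 = 1.7500, f(x_1) = 0.363636, coefficient = 4
x_2 = 2.0000, f(x_2) = 0.333333, coefficient = 2
x_3 = 2.2500, f(x_3) = 0.307692, coefficient = 4
x_4 = 2.5000, f(x_4) = 0.285714, coefficient = 2
x_5 = 2.7500, f(x_5) = 0.266667, coefficient = 4
x_6 = 3.0000, f(x_6) = 0.250000, coefficient = 1

I ≈ (0.250000/3) × 5.640077 = 0.470006
Exact value: 0.470004
Error: 0.000003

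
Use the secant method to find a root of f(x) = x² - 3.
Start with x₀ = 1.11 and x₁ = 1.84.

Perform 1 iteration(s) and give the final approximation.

f(x) = x² - 3
x₀ = 1.11, x₁ = 1.84

Secant formula: x_{n+1} = x_n - f(x_n)(x_n - x_{n-1})/(f(x_n) - f(x_{n-1}))

Iteration 1:
  f(1.110000) = -1.767900
  f(1.840000) = 0.385600
  x_2 = 1.840000 - 0.385600×(1.840000 - 1.110000)/(0.385600 - (-1.767900))
       = 1.709288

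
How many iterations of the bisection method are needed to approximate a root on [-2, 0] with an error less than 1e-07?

We need (b-a)/2^n ≤ 1e-07
(0 - (-2))/2^n ≤ 1e-07
2/2^n ≤ 1e-07
2^n ≥ 20000000
n ≥ log₂(20000000) = 24.25
n ≥ 25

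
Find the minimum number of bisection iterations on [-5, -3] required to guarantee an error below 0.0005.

We need (b-a)/2^n ≤ 0.0005
(-3 - (-5))/2^n ≤ 0.0005
2/2^n ≤ 0.0005
2^n ≥ 4000
n ≥ log₂(4000) = 11.97
n ≥ 12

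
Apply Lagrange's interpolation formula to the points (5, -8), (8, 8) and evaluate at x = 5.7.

Lagrange interpolation formula:
P(x) = Σ yᵢ × Lᵢ(x)
where Lᵢ(x) = Π_{j≠i} (x - xⱼ)/(xᵢ - xⱼ)

L_0(5.7) = (5.7 - 8)/(5 - 8) = 0.766667
L_1(5.7) = (5.7 - 5)/(8 - 5) = 0.233333

P(5.7) = (-8)×L_0(5.7) + 8×L_1(5.7)
P(5.7) = -4.266667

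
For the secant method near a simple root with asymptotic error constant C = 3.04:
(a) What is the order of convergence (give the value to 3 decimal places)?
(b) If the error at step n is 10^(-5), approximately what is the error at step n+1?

(a) Secant method has superlinear convergence with order φ = (1+√5)/2 ≈ 1.618.
    This means |e_{n+1}| ≈ C|e_n|^1.618.

(b) With |e_n| = 10^(-5) and C = 3.04:
    |e_{n+1}| ≈ 3.04 × (10^(-5))^1.618 = 3.04 × 10^(-8.09)

(a) ≈ 1.618 (golden ratio); (b) |e_{n+1}| ≈ 2.470e-08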